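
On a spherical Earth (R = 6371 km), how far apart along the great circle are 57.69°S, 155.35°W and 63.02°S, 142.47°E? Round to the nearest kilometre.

3332 km

Δλ = 142.47 − -155.35 = 297.82°; wrapped into (−180°, 180°]: -62.18°.
Δφ = -63.02 − -57.69 = -5.33°.
a = sin²(Δφ/2) + cos φ₁ · cos φ₂ · sin²(Δλ/2) = 0.066823.
c = 2·atan2(√a, √(1−a)) = 0.52294 rad → d = 6371·c ≈ 3331.65 km.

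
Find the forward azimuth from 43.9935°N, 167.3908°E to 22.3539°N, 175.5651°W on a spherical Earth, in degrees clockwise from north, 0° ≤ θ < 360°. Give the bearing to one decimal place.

141.5°

Δλ = -175.5651 − 167.3908 = -342.9559°; wrapped into (−180°, 180°]: 17.0441°.
θ = atan2( sin Δλ · cos φ₂ , cos φ₁ · sin φ₂ − sin φ₁ · cos φ₂ · cos Δλ )
  = atan2(0.27108, -0.34055) = 141.480° → normalised to [0°, 360°): 141.480°.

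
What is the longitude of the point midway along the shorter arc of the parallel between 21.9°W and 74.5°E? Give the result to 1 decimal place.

Signed shortest Δλ from -21.9° to +74.5° is +96.4°.
Midpoint longitude = -21.9° + (+96.4°)/2 = -21.9° + 48.2° = +26.3°.

26.3°E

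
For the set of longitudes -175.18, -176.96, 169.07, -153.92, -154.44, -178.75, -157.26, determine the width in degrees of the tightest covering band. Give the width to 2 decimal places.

37.01°

Sort the longitudes: -178.75°, -176.96°, -175.18°, -157.26°, -154.44°, -153.92°, +169.07°.
Eastward gaps between consecutive values (wrapping around): 1.79°, 1.78°, 17.92°, 2.82°, 0.52°, 322.99°, 12.18°.
Largest gap = 322.99° ⇒ minimal covering band is its complement: 360° − 322.99° = 37.01°.
Band runs from +169.07° eastward to -153.92°, crossing the antimeridian.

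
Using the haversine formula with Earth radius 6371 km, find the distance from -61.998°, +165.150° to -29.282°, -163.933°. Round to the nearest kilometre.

Δλ = -163.933 − 165.150 = -329.083°; wrapped into (−180°, 180°]: 30.917°.
Δφ = -29.282 − -61.998 = 32.716°.
a = sin²(Δφ/2) + cos φ₁ · cos φ₂ · sin²(Δλ/2) = 0.108413.
c = 2·atan2(√a, √(1−a)) = 0.67104 rad → d = 6371·c ≈ 4275.22 km.

4275 km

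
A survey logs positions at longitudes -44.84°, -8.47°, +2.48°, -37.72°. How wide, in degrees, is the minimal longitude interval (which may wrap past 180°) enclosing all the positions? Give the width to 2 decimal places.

47.32°

Sort the longitudes: -44.84°, -37.72°, -8.47°, +2.48°.
Eastward gaps between consecutive values (wrapping around): 7.12°, 29.25°, 10.95°, 312.68°.
Largest gap = 312.68° ⇒ minimal covering band is its complement: 360° − 312.68° = 47.32°.
Band runs from -44.84° eastward to +2.48°.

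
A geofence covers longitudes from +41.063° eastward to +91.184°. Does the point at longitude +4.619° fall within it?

Band width going east from +41.063° to +91.184°: ((91.184 − 41.063) mod 360) = 50.121°.
Offset of +4.619° east of the west edge: ((4.619 − 41.063) mod 360) = 323.556°.
323.556° > 50.121° ⇒ outside.

No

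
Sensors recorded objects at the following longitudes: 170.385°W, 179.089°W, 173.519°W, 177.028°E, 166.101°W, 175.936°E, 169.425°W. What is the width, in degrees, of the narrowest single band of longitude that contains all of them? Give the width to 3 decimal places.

Sort the longitudes: -179.089°, -173.519°, -170.385°, -169.425°, -166.101°, +175.936°, +177.028°.
Eastward gaps between consecutive values (wrapping around): 5.570°, 3.134°, 0.960°, 3.324°, 342.037°, 1.092°, 3.883°.
Largest gap = 342.037° ⇒ minimal covering band is its complement: 360° − 342.037° = 17.963°.
Band runs from +175.936° eastward to -166.101°, crossing the antimeridian.

17.963°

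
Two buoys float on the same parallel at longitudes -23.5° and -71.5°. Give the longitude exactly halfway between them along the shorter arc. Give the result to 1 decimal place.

-47.5°

Signed shortest Δλ from -23.5° to -71.5° is -48.0°.
Midpoint longitude = -23.5° + (-48.0°)/2 = -23.5° − 24.0° = -47.5°.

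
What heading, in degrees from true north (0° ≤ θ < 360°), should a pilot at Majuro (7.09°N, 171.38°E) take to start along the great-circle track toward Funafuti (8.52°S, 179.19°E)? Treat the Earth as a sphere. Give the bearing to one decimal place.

153.4°

Δλ = 179.19 − 171.38 = 7.81°.
θ = atan2( sin Δλ · cos φ₂ , cos φ₁ · sin φ₂ − sin φ₁ · cos φ₂ · cos Δλ )
  = atan2(0.13439, -0.26796) = 153.365° → normalised to [0°, 360°): 153.365°.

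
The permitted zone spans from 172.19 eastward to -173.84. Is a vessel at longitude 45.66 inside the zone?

No

Band width going east from +172.19° to -173.84°: ((-173.84 − 172.19) mod 360) = 13.97°.
Offset of +45.66° east of the west edge: ((45.66 − 172.19) mod 360) = 233.47°.
233.47° > 13.97° ⇒ outside.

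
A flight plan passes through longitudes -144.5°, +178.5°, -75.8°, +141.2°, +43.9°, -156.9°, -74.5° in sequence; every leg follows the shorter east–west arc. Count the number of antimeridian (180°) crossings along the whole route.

Leg 1: -144.5° → +178.5°, shortest Δλ = -37.0° (west) — crosses 180°.
Leg 2: +178.5° → -75.8°, shortest Δλ = 105.7° (east) — crosses 180°.
Leg 3: -75.8° → +141.2°, shortest Δλ = -143.0° (west) — crosses 180°.
Leg 4: +141.2° → +43.9°, shortest Δλ = -97.3° (west) — does not cross 180°.
Leg 5: +43.9° → -156.9°, shortest Δλ = 159.2° (east) — crosses 180°.
Leg 6: -156.9° → -74.5°, shortest Δλ = 82.4° (east) — does not cross 180°.
Total crossings: 4.

4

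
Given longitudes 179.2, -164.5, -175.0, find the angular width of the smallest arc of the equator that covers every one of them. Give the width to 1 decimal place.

16.3°

Sort the longitudes: -175.0°, -164.5°, +179.2°.
Eastward gaps between consecutive values (wrapping around): 10.5°, 343.7°, 5.8°.
Largest gap = 343.7° ⇒ minimal covering band is its complement: 360° − 343.7° = 16.3°.
Band runs from +179.2° eastward to -164.5°, crossing the antimeridian.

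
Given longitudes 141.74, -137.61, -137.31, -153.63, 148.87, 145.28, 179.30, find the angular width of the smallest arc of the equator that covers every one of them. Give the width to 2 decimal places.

80.95°

Sort the longitudes: -153.63°, -137.61°, -137.31°, +141.74°, +145.28°, +148.87°, +179.30°.
Eastward gaps between consecutive values (wrapping around): 16.02°, 0.30°, 279.05°, 3.54°, 3.59°, 30.43°, 27.07°.
Largest gap = 279.05° ⇒ minimal covering band is its complement: 360° − 279.05° = 80.95°.
Band runs from +141.74° eastward to -137.31°, crossing the antimeridian.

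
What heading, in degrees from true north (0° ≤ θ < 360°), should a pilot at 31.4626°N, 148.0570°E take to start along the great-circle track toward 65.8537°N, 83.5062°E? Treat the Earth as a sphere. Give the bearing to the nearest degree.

332°

Δλ = 83.5062 − 148.0570 = -64.5508°.
θ = atan2( sin Δλ · cos φ₂ , cos φ₁ · sin φ₂ − sin φ₁ · cos φ₂ · cos Δλ )
  = atan2(-0.36937, 0.68660) = -28.279° → normalised to [0°, 360°): 331.721°.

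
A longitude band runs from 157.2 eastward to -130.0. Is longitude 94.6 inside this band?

No

Band width going east from +157.2° to -130.0°: ((-130.0 − 157.2) mod 360) = 72.8°.
Offset of +94.6° east of the west edge: ((94.6 − 157.2) mod 360) = 297.4°.
297.4° > 72.8° ⇒ outside.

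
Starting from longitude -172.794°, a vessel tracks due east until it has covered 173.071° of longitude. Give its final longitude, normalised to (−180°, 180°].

+0.277°

Start at -172.794°; shift +173.071° → +0.277°.
+0.277° already lies in (−180°, 180°].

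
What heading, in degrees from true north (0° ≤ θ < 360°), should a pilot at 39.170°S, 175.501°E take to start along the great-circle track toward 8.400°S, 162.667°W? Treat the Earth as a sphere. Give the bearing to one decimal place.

38.2°

Δλ = -162.667 − 175.501 = -338.168°; wrapped into (−180°, 180°]: 21.832°.
θ = atan2( sin Δλ · cos φ₂ , cos φ₁ · sin φ₂ − sin φ₁ · cos φ₂ · cos Δλ )
  = atan2(0.36790, 0.46678) = 38.244° → normalised to [0°, 360°): 38.244°.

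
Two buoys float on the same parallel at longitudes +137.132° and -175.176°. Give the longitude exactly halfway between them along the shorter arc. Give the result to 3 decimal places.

+160.978°

Signed shortest Δλ from +137.132° to -175.176° is +47.692°.
Midpoint longitude = +137.132° + (+47.692°)/2 = +137.132° + 23.846° = +160.978°.
(The naïve average (+137.132 + -175.176)/2 = -19.022° is on the wrong side of the globe.)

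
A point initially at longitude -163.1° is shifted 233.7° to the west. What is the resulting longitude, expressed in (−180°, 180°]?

-36.8°

Start at -163.1°; shift −233.7° → -396.8°.
-396.8° lies outside (−180°, 180°]; add 360° → -36.8°.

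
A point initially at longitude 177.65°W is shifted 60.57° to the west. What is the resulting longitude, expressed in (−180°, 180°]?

121.78°E

Start at -177.65°; shift −60.57° → -238.22°.
-238.22° lies outside (−180°, 180°]; add 360° → +121.78°.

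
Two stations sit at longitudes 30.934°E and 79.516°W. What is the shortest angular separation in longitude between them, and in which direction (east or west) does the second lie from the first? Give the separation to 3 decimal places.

110.450° west

Raw difference: -79.516 − 30.934 = -110.45°.
Normalise into (−180°, 180°]: -110.45° stays -110.45°.
Negative ⇒ the second point lies to the west; separation 110.450°.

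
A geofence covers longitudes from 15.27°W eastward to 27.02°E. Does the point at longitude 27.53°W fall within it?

No

Band width going east from -15.27° to +27.02°: ((27.02 − -15.27) mod 360) = 42.29°.
Offset of -27.53° east of the west edge: ((-27.53 − -15.27) mod 360) = 347.74°.
347.74° > 42.29° ⇒ outside.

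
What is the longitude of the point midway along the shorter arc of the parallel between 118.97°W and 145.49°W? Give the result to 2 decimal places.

Signed shortest Δλ from -118.97° to -145.49° is -26.52°.
Midpoint longitude = -118.97° + (-26.52°)/2 = -118.97° − 13.26° = -132.23°.

132.23°W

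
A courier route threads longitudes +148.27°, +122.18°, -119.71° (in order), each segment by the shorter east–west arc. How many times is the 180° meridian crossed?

Leg 1: +148.27° → +122.18°, shortest Δλ = -26.09° (west) — does not cross 180°.
Leg 2: +122.18° → -119.71°, shortest Δλ = 118.11° (east) — crosses 180°.
Total crossings: 1.

1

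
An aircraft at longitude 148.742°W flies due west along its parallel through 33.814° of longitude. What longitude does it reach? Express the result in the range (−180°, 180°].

Start at -148.742°; shift −33.814° → -182.556°.
-182.556° lies outside (−180°, 180°]; add 360° → +177.444°.

177.444°E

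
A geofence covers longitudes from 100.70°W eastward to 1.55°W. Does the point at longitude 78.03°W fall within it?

Yes

Band width going east from -100.70° to -1.55°: ((-1.55 − -100.70) mod 360) = 99.15°.
Offset of -78.03° east of the west edge: ((-78.03 − -100.70) mod 360) = 22.67°.
22.67° ≤ 99.15° ⇒ inside.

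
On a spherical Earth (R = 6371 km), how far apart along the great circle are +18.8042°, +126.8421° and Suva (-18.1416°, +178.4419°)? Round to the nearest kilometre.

Δλ = 178.4419 − 126.8421 = 51.5998°.
Δφ = -18.1416 − 18.8042 = -36.9458°.
a = sin²(Δφ/2) + cos φ₁ · cos φ₂ · sin²(Δλ/2) = 0.270798.
c = 2·atan2(√a, √(1−a)) = 1.09460 rad → d = 6371·c ≈ 6973.69 km.

6974 km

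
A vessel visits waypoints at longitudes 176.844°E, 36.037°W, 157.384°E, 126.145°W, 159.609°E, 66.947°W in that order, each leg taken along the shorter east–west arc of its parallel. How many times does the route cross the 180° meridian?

Leg 1: +176.844° → -36.037°, shortest Δλ = 147.119° (east) — crosses 180°.
Leg 2: -36.037° → +157.384°, shortest Δλ = -166.579° (west) — crosses 180°.
Leg 3: +157.384° → -126.145°, shortest Δλ = 76.471° (east) — crosses 180°.
Leg 4: -126.145° → +159.609°, shortest Δλ = -74.246° (west) — crosses 180°.
Leg 5: +159.609° → -66.947°, shortest Δλ = 133.444° (east) — crosses 180°.
Total crossings: 5.

5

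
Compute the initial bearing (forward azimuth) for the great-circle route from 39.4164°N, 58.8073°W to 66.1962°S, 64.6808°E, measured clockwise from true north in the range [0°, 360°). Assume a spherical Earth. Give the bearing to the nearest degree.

149°

Δλ = 64.6808 − -58.8073 = 123.4881°.
θ = atan2( sin Δλ · cos φ₂ , cos φ₁ · sin φ₂ − sin φ₁ · cos φ₂ · cos Δλ )
  = atan2(0.33661, -0.56543) = 149.234° → normalised to [0°, 360°): 149.234°.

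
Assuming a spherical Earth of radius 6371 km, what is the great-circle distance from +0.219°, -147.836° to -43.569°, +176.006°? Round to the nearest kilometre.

Δλ = 176.006 − -147.836 = 323.842°; wrapped into (−180°, 180°]: -36.158°.
Δφ = -43.569 − 0.219 = -43.788°.
a = sin²(Δφ/2) + cos φ₁ · cos φ₂ · sin²(Δλ/2) = 0.208823.
c = 2·atan2(√a, √(1−a)) = 0.94918 rad → d = 6371·c ≈ 6047.20 km.

6047 km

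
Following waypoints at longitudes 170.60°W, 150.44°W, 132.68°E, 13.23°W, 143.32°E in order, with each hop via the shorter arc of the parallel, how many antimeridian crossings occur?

Leg 1: -170.60° → -150.44°, shortest Δλ = 20.16° (east) — does not cross 180°.
Leg 2: -150.44° → +132.68°, shortest Δλ = -76.88° (west) — crosses 180°.
Leg 3: +132.68° → -13.23°, shortest Δλ = -145.91° (west) — does not cross 180°.
Leg 4: -13.23° → +143.32°, shortest Δλ = 156.55° (east) — does not cross 180°.
Total crossings: 1.

1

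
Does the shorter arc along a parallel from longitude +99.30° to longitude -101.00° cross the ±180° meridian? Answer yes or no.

Yes

Naïve |-101.00 − 99.30| = 200.3° > 180°, so the shorter arc goes the other way round — across 180°.
Signed shortest Δλ = ((-101.00 − 99.30 + 180) mod 360) − 180 = 159.7°.
Going east by 159.7° from +99.30° passes through 180° before reaching -101.00°.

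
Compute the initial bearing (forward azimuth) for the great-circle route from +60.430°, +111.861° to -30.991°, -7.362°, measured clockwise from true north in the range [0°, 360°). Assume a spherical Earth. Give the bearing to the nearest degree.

278°

Δλ = -7.362 − 111.861 = -119.223°.
θ = atan2( sin Δλ · cos φ₂ , cos φ₁ · sin φ₂ − sin φ₁ · cos φ₂ · cos Δλ )
  = atan2(-0.74814, 0.10991) = -81.643° → normalised to [0°, 360°): 278.357°.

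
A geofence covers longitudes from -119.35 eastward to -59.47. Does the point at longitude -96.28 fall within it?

Band width going east from -119.35° to -59.47°: ((-59.47 − -119.35) mod 360) = 59.88°.
Offset of -96.28° east of the west edge: ((-96.28 − -119.35) mod 360) = 23.07°.
23.07° ≤ 59.88° ⇒ inside.

Yes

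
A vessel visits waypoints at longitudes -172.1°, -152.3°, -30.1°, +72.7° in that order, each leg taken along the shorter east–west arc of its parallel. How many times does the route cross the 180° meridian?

0

Leg 1: -172.1° → -152.3°, shortest Δλ = 19.8° (east) — does not cross 180°.
Leg 2: -152.3° → -30.1°, shortest Δλ = 122.2° (east) — does not cross 180°.
Leg 3: -30.1° → +72.7°, shortest Δλ = 102.8° (east) — does not cross 180°.
Total crossings: 0.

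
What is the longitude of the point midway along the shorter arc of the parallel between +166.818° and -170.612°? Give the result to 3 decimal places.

+178.103°

Signed shortest Δλ from +166.818° to -170.612° is +22.570°.
Midpoint longitude = +166.818° + (+22.570°)/2 = +166.818° + 11.285° = +178.103°.
(The naïve average (+166.818 + -170.612)/2 = -1.897° is on the wrong side of the globe.)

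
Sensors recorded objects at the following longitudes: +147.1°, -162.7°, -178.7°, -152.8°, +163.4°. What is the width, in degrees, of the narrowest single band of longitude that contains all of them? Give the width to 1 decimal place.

60.1°

Sort the longitudes: -178.7°, -162.7°, -152.8°, +147.1°, +163.4°.
Eastward gaps between consecutive values (wrapping around): 16.0°, 9.9°, 299.9°, 16.3°, 17.9°.
Largest gap = 299.9° ⇒ minimal covering band is its complement: 360° − 299.9° = 60.1°.
Band runs from +147.1° eastward to -152.8°, crossing the antimeridian.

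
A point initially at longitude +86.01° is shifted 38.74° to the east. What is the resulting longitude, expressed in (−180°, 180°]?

+124.75°

Start at +86.01°; shift +38.74° → +124.75°.
+124.75° already lies in (−180°, 180°].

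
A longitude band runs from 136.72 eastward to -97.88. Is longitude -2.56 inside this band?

No

Band width going east from +136.72° to -97.88°: ((-97.88 − 136.72) mod 360) = 125.40°.
Offset of -2.56° east of the west edge: ((-2.56 − 136.72) mod 360) = 220.72°.
220.72° > 125.40° ⇒ outside.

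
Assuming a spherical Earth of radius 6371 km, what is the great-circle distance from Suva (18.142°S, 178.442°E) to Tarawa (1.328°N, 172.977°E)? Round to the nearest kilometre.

2246 km

Δλ = 172.977 − 178.442 = -5.465°.
Δφ = 1.328 − -18.142 = 19.470°.
a = sin²(Δφ/2) + cos φ₁ · cos φ₂ · sin²(Δλ/2) = 0.030751.
c = 2·atan2(√a, √(1−a)) = 0.35254 rad → d = 6371·c ≈ 2246.05 km.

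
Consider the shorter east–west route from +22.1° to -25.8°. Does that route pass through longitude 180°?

Signed shortest Δλ = ((-25.8 − 22.1 + 180) mod 360) − 180 = -47.9°.
Going west by 47.9° from +22.1° reaches -25.8° without touching 180°.

No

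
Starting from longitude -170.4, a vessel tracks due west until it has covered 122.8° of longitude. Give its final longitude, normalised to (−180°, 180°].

+66.8°

Start at -170.4°; shift −122.8° → -293.2°.
-293.2° lies outside (−180°, 180°]; add 360° → +66.8°.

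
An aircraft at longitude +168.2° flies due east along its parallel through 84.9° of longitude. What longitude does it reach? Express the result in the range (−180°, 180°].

Start at +168.2°; shift +84.9° → +253.1°.
+253.1° lies outside (−180°, 180°]; subtract 360° → -106.9°.

-106.9°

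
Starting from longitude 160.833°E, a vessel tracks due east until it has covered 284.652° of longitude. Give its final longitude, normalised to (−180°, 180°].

85.485°E

Start at +160.833°; shift +284.652° → +445.485°.
+445.485° lies outside (−180°, 180°]; subtract 360° → +85.485°.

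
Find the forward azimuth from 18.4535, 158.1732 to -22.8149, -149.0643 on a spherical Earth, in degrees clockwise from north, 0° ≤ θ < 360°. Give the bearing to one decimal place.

126.6°

Δλ = -149.0643 − 158.1732 = -307.2375°; wrapped into (−180°, 180°]: 52.7625°.
θ = atan2( sin Δλ · cos φ₂ , cos φ₁ · sin φ₂ − sin φ₁ · cos φ₂ · cos Δλ )
  = atan2(0.73385, -0.54437) = 126.568° → normalised to [0°, 360°): 126.568°.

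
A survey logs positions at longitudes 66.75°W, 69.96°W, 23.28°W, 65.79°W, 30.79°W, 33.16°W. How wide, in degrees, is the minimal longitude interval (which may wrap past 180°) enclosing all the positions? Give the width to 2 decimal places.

Sort the longitudes: -69.96°, -66.75°, -65.79°, -33.16°, -30.79°, -23.28°.
Eastward gaps between consecutive values (wrapping around): 3.21°, 0.96°, 32.63°, 2.37°, 7.51°, 313.32°.
Largest gap = 313.32° ⇒ minimal covering band is its complement: 360° − 313.32° = 46.68°.
Band runs from -69.96° eastward to -23.28°.

46.68°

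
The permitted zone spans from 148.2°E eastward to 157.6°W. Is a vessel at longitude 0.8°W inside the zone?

No

Band width going east from +148.2° to -157.6°: ((-157.6 − 148.2) mod 360) = 54.2°.
Offset of -0.8° east of the west edge: ((-0.8 − 148.2) mod 360) = 211.0°.
211.0° > 54.2° ⇒ outside.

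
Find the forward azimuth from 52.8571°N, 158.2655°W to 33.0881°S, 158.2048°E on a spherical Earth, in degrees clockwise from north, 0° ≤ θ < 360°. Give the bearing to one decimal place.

215.3°

Δλ = 158.2048 − -158.2655 = 316.4703°; wrapped into (−180°, 180°]: -43.5297°.
θ = atan2( sin Δλ · cos φ₂ , cos φ₁ · sin φ₂ − sin φ₁ · cos φ₂ · cos Δλ )
  = atan2(-0.57704, -0.81385) = -144.662° → normalised to [0°, 360°): 215.338°.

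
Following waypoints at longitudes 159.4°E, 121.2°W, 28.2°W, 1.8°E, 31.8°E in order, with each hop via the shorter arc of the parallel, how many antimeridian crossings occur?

1

Leg 1: +159.4° → -121.2°, shortest Δλ = 79.4° (east) — crosses 180°.
Leg 2: -121.2° → -28.2°, shortest Δλ = 93.0° (east) — does not cross 180°.
Leg 3: -28.2° → +1.8°, shortest Δλ = 30.0° (east) — does not cross 180°.
Leg 4: +1.8° → +31.8°, shortest Δλ = 30.0° (east) — does not cross 180°.
Total crossings: 1.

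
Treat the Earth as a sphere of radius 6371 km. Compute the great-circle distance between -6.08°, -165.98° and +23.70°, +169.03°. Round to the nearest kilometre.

Δλ = 169.03 − -165.98 = 335.01°; wrapped into (−180°, 180°]: -24.99°.
Δφ = 23.70 − -6.08 = 29.78°.
a = sin²(Δφ/2) + cos φ₁ · cos φ₂ · sin²(Δλ/2) = 0.108651.
c = 2·atan2(√a, √(1−a)) = 0.67181 rad → d = 6371·c ≈ 4280.08 km.

4280 km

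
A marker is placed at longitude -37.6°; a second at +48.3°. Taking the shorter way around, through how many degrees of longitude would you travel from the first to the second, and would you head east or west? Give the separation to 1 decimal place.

85.9° east

Raw difference: 48.3 − -37.6 = 85.9°.
Normalise into (−180°, 180°]: 85.9° stays 85.9°.
Positive ⇒ the second point lies to the east; separation 85.9°.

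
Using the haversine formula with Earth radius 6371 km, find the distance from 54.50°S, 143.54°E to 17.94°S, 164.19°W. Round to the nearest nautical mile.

Δλ = -164.19 − 143.54 = -307.73°; wrapped into (−180°, 180°]: 52.27°.
Δφ = -17.94 − -54.50 = 36.56°.
a = sin²(Δφ/2) + cos φ₁ · cos φ₂ · sin²(Δλ/2) = 0.205578.
c = 2·atan2(√a, √(1−a)) = 0.94117 rad → d = 6371·c ≈ 5996.19 km ≈ 3237.68 nmi.

3238 nmi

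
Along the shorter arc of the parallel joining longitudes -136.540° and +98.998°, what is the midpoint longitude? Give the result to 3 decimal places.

+161.229°

Signed shortest Δλ from -136.540° to +98.998° is -124.462°.
Midpoint longitude = -136.540° + (-124.462°)/2 = -136.540° − 62.231° = -198.771°.
Normalise into (−180°, 180°]: +161.229°.
(The naïve average (-136.540 + +98.998)/2 = -18.771° is on the wrong side of the globe.)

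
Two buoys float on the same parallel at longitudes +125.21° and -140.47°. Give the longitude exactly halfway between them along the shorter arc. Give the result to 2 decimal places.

Signed shortest Δλ from +125.21° to -140.47° is +94.32°.
Midpoint longitude = +125.21° + (+94.32°)/2 = +125.21° + 47.16° = +172.37°.
(The naïve average (+125.21 + -140.47)/2 = -7.63° is on the wrong side of the globe.)

+172.37°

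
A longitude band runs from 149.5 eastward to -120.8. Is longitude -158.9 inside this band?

Yes

Band width going east from +149.5° to -120.8°: ((-120.8 − 149.5) mod 360) = 89.7°.
Offset of -158.9° east of the west edge: ((-158.9 − 149.5) mod 360) = 51.6°.
51.6° ≤ 89.7° ⇒ inside.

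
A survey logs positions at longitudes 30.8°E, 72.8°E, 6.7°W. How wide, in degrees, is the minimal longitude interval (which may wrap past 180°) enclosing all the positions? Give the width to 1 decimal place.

Sort the longitudes: -6.7°, +30.8°, +72.8°.
Eastward gaps between consecutive values (wrapping around): 37.5°, 42.0°, 280.5°.
Largest gap = 280.5° ⇒ minimal covering band is its complement: 360° − 280.5° = 79.5°.
Band runs from -6.7° eastward to +72.8°.

79.5°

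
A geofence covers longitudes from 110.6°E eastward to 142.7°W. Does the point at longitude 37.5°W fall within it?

Band width going east from +110.6° to -142.7°: ((-142.7 − 110.6) mod 360) = 106.7°.
Offset of -37.5° east of the west edge: ((-37.5 − 110.6) mod 360) = 211.9°.
211.9° > 106.7° ⇒ outside.

No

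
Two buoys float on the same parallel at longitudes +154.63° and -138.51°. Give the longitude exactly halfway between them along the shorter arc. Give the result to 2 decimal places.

Signed shortest Δλ from +154.63° to -138.51° is +66.86°.
Midpoint longitude = +154.63° + (+66.86°)/2 = +154.63° + 33.43° = +188.06°.
Normalise into (−180°, 180°]: -171.94°.
(The naïve average (+154.63 + -138.51)/2 = 8.06° is on the wrong side of the globe.)

-171.94°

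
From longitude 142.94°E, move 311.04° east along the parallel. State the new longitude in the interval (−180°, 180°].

93.98°E

Start at +142.94°; shift +311.04° → +453.98°.
+453.98° lies outside (−180°, 180°]; subtract 360° → +93.98°.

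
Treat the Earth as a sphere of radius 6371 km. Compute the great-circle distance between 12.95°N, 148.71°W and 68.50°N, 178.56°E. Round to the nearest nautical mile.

3567 nmi

Δλ = 178.56 − -148.71 = 327.27°; wrapped into (−180°, 180°]: -32.73°.
Δφ = 68.50 − 12.95 = 55.55°.
a = sin²(Δφ/2) + cos φ₁ · cos φ₂ · sin²(Δλ/2) = 0.245512.
c = 2·atan2(√a, √(1−a)) = 1.03680 rad → d = 6371·c ≈ 6605.46 km ≈ 3566.66 nmi.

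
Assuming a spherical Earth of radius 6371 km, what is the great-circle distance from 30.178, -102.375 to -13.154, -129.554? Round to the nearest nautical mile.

Δλ = -129.554 − -102.375 = -27.179°.
Δφ = -13.154 − 30.178 = -43.332°.
a = sin²(Δφ/2) + cos φ₁ · cos φ₂ · sin²(Δλ/2) = 0.182779.
c = 2·atan2(√a, √(1−a)) = 0.88351 rad → d = 6371·c ≈ 5628.83 km ≈ 3039.33 nmi.

3039 nmi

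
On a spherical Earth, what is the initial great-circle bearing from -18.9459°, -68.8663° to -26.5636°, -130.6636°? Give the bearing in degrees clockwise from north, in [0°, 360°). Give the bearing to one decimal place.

Δλ = -130.6636 − -68.8663 = -61.7973°.
θ = atan2( sin Δλ · cos φ₂ , cos φ₁ · sin φ₂ − sin φ₁ · cos φ₂ · cos Δλ )
  = atan2(-0.78825, -0.28572) = -109.924° → normalised to [0°, 360°): 250.076°.

250.1°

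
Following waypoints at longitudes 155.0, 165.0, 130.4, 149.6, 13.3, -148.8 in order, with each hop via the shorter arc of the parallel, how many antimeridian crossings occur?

0

Leg 1: +155.0° → +165.0°, shortest Δλ = 10.0° (east) — does not cross 180°.
Leg 2: +165.0° → +130.4°, shortest Δλ = -34.6° (west) — does not cross 180°.
Leg 3: +130.4° → +149.6°, shortest Δλ = 19.2° (east) — does not cross 180°.
Leg 4: +149.6° → +13.3°, shortest Δλ = -136.3° (west) — does not cross 180°.
Leg 5: +13.3° → -148.8°, shortest Δλ = -162.1° (west) — does not cross 180°.
Total crossings: 0.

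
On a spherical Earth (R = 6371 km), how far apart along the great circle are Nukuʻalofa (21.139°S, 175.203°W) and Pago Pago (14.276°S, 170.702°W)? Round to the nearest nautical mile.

Δλ = -170.702 − -175.203 = 4.501°.
Δφ = -14.276 − -21.139 = 6.863°.
a = sin²(Δφ/2) + cos φ₁ · cos φ₂ · sin²(Δλ/2) = 0.004976.
c = 2·atan2(√a, √(1−a)) = 0.14121 rad → d = 6371·c ≈ 899.62 km ≈ 485.76 nmi.

486 nmi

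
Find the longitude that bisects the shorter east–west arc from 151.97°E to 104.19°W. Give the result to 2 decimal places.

Signed shortest Δλ from +151.97° to -104.19° is +103.84°.
Midpoint longitude = +151.97° + (+103.84°)/2 = +151.97° + 51.92° = +203.89°.
Normalise into (−180°, 180°]: -156.11°.
(The naïve average (+151.97 + -104.19)/2 = 23.89° is on the wrong side of the globe.)

156.11°W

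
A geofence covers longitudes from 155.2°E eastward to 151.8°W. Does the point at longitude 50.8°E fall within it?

No

Band width going east from +155.2° to -151.8°: ((-151.8 − 155.2) mod 360) = 53.0°.
Offset of +50.8° east of the west edge: ((50.8 − 155.2) mod 360) = 255.6°.
255.6° > 53.0° ⇒ outside.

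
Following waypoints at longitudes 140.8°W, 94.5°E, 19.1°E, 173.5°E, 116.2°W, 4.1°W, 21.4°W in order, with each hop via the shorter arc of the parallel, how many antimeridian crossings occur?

2

Leg 1: -140.8° → +94.5°, shortest Δλ = -124.7° (west) — crosses 180°.
Leg 2: +94.5° → +19.1°, shortest Δλ = -75.4° (west) — does not cross 180°.
Leg 3: +19.1° → +173.5°, shortest Δλ = 154.4° (east) — does not cross 180°.
Leg 4: +173.5° → -116.2°, shortest Δλ = 70.3° (east) — crosses 180°.
Leg 5: -116.2° → -4.1°, shortest Δλ = 112.1° (east) — does not cross 180°.
Leg 6: -4.1° → -21.4°, shortest Δλ = -17.3° (west) — does not cross 180°.
Total crossings: 2.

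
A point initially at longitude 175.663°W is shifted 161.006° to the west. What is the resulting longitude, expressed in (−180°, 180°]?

23.331°E

Start at -175.663°; shift −161.006° → -336.669°.
-336.669° lies outside (−180°, 180°]; add 360° → +23.331°.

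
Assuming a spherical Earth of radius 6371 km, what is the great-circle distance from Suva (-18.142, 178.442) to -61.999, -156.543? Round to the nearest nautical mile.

2835 nmi

Δλ = -156.543 − 178.442 = -334.985°; wrapped into (−180°, 180°]: 25.015°.
Δφ = -61.999 − -18.142 = -43.857°.
a = sin²(Δφ/2) + cos φ₁ · cos φ₂ · sin²(Δλ/2) = 0.160389.
c = 2·atan2(√a, √(1−a)) = 0.82410 rad → d = 6371·c ≈ 5250.31 km ≈ 2834.94 nmi.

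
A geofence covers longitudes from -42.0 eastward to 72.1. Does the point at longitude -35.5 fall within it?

Yes

Band width going east from -42.0° to +72.1°: ((72.1 − -42.0) mod 360) = 114.1°.
Offset of -35.5° east of the west edge: ((-35.5 − -42.0) mod 360) = 6.5°.
6.5° ≤ 114.1° ⇒ inside.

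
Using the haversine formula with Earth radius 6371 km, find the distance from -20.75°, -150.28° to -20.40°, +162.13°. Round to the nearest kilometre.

Δλ = 162.13 − -150.28 = 312.41°; wrapped into (−180°, 180°]: -47.59°.
Δφ = -20.40 − -20.75 = 0.35°.
a = sin²(Δφ/2) + cos φ₁ · cos φ₂ · sin²(Δλ/2) = 0.142687.
c = 2·atan2(√a, √(1−a)) = 0.77471 rad → d = 6371·c ≈ 4935.67 km.

4936 km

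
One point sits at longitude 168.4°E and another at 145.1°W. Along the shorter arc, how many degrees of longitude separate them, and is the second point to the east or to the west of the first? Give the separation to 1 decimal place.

Raw difference: -145.1 − 168.4 = -313.5°.
Normalise into (−180°, 180°]: -313.5° + 360° = 46.5°.
Positive ⇒ the second point lies to the east; separation 46.5°.

46.5° east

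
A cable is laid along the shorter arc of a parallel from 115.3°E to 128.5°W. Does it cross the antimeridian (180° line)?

Naïve |-128.5 − 115.3| = 243.8° > 180°, so the shorter arc goes the other way round — across 180°.
Signed shortest Δλ = ((-128.5 − 115.3 + 180) mod 360) − 180 = 116.2°.
Going east by 116.2° from +115.3° passes through 180° before reaching -128.5°.

Yes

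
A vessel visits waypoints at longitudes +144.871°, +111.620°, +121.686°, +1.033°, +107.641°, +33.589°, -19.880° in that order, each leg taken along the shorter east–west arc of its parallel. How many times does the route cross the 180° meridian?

Leg 1: +144.871° → +111.620°, shortest Δλ = -33.251° (west) — does not cross 180°.
Leg 2: +111.620° → +121.686°, shortest Δλ = 10.066° (east) — does not cross 180°.
Leg 3: +121.686° → +1.033°, shortest Δλ = -120.653° (west) — does not cross 180°.
Leg 4: +1.033° → +107.641°, shortest Δλ = 106.608° (east) — does not cross 180°.
Leg 5: +107.641° → +33.589°, shortest Δλ = -74.052° (west) — does not cross 180°.
Leg 6: +33.589° → -19.880°, shortest Δλ = -53.469° (west) — does not cross 180°.
Total crossings: 0.

0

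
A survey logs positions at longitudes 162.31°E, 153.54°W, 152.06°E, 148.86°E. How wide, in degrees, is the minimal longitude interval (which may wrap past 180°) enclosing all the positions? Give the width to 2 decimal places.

57.60°

Sort the longitudes: -153.54°, +148.86°, +152.06°, +162.31°.
Eastward gaps between consecutive values (wrapping around): 302.40°, 3.20°, 10.25°, 44.15°.
Largest gap = 302.40° ⇒ minimal covering band is its complement: 360° − 302.40° = 57.60°.
Band runs from +148.86° eastward to -153.54°, crossing the antimeridian.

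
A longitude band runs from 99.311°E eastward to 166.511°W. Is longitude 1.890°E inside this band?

Band width going east from +99.311° to -166.511°: ((-166.511 − 99.311) mod 360) = 94.178°.
Offset of +1.890° east of the west edge: ((1.890 − 99.311) mod 360) = 262.579°.
262.579° > 94.178° ⇒ outside.

No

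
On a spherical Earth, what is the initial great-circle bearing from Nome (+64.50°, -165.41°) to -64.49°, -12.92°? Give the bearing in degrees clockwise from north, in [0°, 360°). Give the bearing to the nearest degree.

Δλ = -12.92 − -165.41 = 152.49°.
θ = atan2( sin Δλ · cos φ₂ , cos φ₁ · sin φ₂ − sin φ₁ · cos φ₂ · cos Δλ )
  = atan2(0.19893, -0.04378) = 102.411° → normalised to [0°, 360°): 102.411°.

102°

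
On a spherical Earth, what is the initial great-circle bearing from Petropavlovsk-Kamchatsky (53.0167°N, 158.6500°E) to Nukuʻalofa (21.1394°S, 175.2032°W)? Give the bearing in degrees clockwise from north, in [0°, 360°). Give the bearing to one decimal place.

155.1°

Δλ = -175.2032 − 158.6500 = -333.8532°; wrapped into (−180°, 180°]: 26.1468°.
θ = atan2( sin Δλ · cos φ₂ , cos φ₁ · sin φ₂ − sin φ₁ · cos φ₂ · cos Δλ )
  = atan2(0.41102, -0.88577) = 155.108° → normalised to [0°, 360°): 155.108°.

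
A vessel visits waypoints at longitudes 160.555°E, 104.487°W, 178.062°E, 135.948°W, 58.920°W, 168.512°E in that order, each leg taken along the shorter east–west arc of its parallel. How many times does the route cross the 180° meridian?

4

Leg 1: +160.555° → -104.487°, shortest Δλ = 94.958° (east) — crosses 180°.
Leg 2: -104.487° → +178.062°, shortest Δλ = -77.451° (west) — crosses 180°.
Leg 3: +178.062° → -135.948°, shortest Δλ = 45.99° (east) — crosses 180°.
Leg 4: -135.948° → -58.920°, shortest Δλ = 77.028° (east) — does not cross 180°.
Leg 5: -58.920° → +168.512°, shortest Δλ = -132.568° (west) — crosses 180°.
Total crossings: 4.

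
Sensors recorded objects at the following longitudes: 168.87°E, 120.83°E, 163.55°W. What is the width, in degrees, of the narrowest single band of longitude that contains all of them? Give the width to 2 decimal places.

Sort the longitudes: -163.55°, +120.83°, +168.87°.
Eastward gaps between consecutive values (wrapping around): 284.38°, 48.04°, 27.58°.
Largest gap = 284.38° ⇒ minimal covering band is its complement: 360° − 284.38° = 75.62°.
Band runs from +120.83° eastward to -163.55°, crossing the antimeridian.

75.62°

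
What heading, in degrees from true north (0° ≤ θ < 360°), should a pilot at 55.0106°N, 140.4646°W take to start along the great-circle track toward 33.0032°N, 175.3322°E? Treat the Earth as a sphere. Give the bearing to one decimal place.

252.9°

Δλ = 175.3322 − -140.4646 = 315.7968°; wrapped into (−180°, 180°]: -44.2032°.
θ = atan2( sin Δλ · cos φ₂ , cos φ₁ · sin φ₂ − sin φ₁ · cos φ₂ · cos Δλ )
  = atan2(-0.58470, -0.18020) = -107.129° → normalised to [0°, 360°): 252.871°.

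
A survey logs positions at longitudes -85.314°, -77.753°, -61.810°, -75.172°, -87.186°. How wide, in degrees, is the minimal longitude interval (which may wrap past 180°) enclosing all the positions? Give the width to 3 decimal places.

Sort the longitudes: -87.186°, -85.314°, -77.753°, -75.172°, -61.810°.
Eastward gaps between consecutive values (wrapping around): 1.872°, 7.561°, 2.581°, 13.362°, 334.624°.
Largest gap = 334.624° ⇒ minimal covering band is its complement: 360° − 334.624° = 25.376°.
Band runs from -87.186° eastward to -61.810°.

25.376°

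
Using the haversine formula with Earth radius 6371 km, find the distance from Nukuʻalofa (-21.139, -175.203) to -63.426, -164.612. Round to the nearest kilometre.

4769 km

Δλ = -164.612 − -175.203 = 10.591°.
Δφ = -63.426 − -21.139 = -42.287°.
a = sin²(Δφ/2) + cos φ₁ · cos φ₂ · sin²(Δλ/2) = 0.133662.
c = 2·atan2(√a, √(1−a)) = 0.74855 rad → d = 6371·c ≈ 4769.02 km.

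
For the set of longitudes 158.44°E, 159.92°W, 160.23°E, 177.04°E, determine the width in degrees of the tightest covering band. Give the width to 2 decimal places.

Sort the longitudes: -159.92°, +158.44°, +160.23°, +177.04°.
Eastward gaps between consecutive values (wrapping around): 318.36°, 1.79°, 16.81°, 23.04°.
Largest gap = 318.36° ⇒ minimal covering band is its complement: 360° − 318.36° = 41.64°.
Band runs from +158.44° eastward to -159.92°, crossing the antimeridian.

41.64°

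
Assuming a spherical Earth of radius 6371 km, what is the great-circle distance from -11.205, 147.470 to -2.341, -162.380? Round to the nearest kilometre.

Δλ = -162.380 − 147.470 = -309.850°; wrapped into (−180°, 180°]: 50.150°.
Δφ = -2.341 − -11.205 = 8.864°.
a = sin²(Δφ/2) + cos φ₁ · cos φ₂ · sin²(Δλ/2) = 0.182011.
c = 2·atan2(√a, √(1−a)) = 0.88152 rad → d = 6371·c ≈ 5616.17 km.

5616 km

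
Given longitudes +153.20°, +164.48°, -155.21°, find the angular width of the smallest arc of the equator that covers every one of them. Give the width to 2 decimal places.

51.59°

Sort the longitudes: -155.21°, +153.20°, +164.48°.
Eastward gaps between consecutive values (wrapping around): 308.41°, 11.28°, 40.31°.
Largest gap = 308.41° ⇒ minimal covering band is its complement: 360° − 308.41° = 51.59°.
Band runs from +153.20° eastward to -155.21°, crossing the antimeridian.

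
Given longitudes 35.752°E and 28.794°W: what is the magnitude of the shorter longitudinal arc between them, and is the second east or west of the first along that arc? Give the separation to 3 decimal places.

64.546° west

Raw difference: -28.794 − 35.752 = -64.546°.
Normalise into (−180°, 180°]: -64.546° stays -64.546°.
Negative ⇒ the second point lies to the west; separation 64.546°.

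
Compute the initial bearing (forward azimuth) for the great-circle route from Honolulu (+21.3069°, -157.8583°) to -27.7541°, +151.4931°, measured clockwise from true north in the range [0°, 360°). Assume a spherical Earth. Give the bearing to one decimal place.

Δλ = 151.4931 − -157.8583 = 309.3514°; wrapped into (−180°, 180°]: -50.6486°.
θ = atan2( sin Δλ · cos φ₂ , cos φ₁ · sin φ₂ − sin φ₁ · cos φ₂ · cos Δλ )
  = atan2(-0.68431, -0.63774) = -132.983° → normalised to [0°, 360°): 227.017°.

227.0°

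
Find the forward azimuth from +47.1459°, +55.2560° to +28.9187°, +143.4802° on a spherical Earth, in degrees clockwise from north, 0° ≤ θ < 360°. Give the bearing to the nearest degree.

71°

Δλ = 143.4802 − 55.2560 = 88.2242°.
θ = atan2( sin Δλ · cos φ₂ , cos φ₁ · sin φ₂ − sin φ₁ · cos φ₂ · cos Δλ )
  = atan2(0.87489, 0.30901) = 70.547° → normalised to [0°, 360°): 70.547°.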